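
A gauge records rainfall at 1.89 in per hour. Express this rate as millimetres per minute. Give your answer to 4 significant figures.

0.8001 mm/minute

1.89 in/hour × 25.4 mm/in × 0.0166667 hour/minute = 0.8001 mm/minute.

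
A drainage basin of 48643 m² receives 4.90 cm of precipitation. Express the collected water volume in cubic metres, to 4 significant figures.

2384 cubic metres

Depth: 4.90 cm × 10 = 49 mm.
1 mm over 1 m² is 1 L, so volume = 49 × 48643 = 2383507 L = 2384 m³.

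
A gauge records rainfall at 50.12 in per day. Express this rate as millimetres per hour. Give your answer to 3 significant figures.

50.12 in/day × 25.4 mm/in × 0.0416667 day/hour = 53.0 mm/hour.

53.0 mm/hour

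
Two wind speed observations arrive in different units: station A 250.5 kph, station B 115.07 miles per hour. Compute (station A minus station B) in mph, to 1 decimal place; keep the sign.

station A: 250.5 km/h = 155.653 mph.
Difference: 155.653 − 115.070 = 40.6 mph.

40.6 mph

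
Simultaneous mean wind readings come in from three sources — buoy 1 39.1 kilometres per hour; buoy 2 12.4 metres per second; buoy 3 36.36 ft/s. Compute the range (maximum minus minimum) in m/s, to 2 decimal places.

1.54 m/s

buoy 1: 39.1 km/h = 10.8611 m/s.
buoy 3: 36.36 ft/s = 11.0825 m/s.
Spread: 12.4000 − 10.8611 = 1.54 m/s.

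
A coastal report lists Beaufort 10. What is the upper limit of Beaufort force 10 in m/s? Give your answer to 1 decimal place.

Beaufort 10 (storm) spans 24.5–28.4 m/s.

28.4 m/s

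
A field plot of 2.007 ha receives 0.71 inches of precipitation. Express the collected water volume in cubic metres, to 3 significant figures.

362 cubic metres

Depth: 0.71 in × 25.4 = 18.034 mm.
Area: 2.007 ha = 20070 m².
1 mm over 1 m² is 1 L, so volume = 18.034 × 20070 = 361942.38 L = 362 m³.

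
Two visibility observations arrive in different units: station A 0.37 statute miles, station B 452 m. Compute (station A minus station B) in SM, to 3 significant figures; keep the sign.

0.0891 SM

station B: 452 m = 0.280860 SM.
Difference: 0.370000 − 0.280860 = 0.0891 SM.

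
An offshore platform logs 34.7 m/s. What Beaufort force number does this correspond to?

Beaufort force 12

34.7 m/s lies in the Beaufort 12 band (hurricane force, ≥32.7 m/s).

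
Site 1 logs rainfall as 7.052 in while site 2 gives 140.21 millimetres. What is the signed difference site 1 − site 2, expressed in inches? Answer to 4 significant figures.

1.532 in

site 2: 140.21 mm = 5.52008 in.
Difference: 7.05200 − 5.52008 = 1.532 in.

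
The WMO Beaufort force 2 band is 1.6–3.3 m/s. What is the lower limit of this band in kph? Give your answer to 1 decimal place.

5.8 km/h

1.6–3.3 m/s × 3.6 = 5.8–11.9 km/h.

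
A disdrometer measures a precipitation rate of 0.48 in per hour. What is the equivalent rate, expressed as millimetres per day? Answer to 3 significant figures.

293 mm/day

0.48 in/hour × 25.4 mm/in × 24 hour/day = 293 mm/day.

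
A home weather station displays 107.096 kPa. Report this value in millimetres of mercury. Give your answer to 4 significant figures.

1 kPa = 7.50062 mmHg, so 107.096 × 7.50062 = 803.3 mmHg.

803.3 mmHg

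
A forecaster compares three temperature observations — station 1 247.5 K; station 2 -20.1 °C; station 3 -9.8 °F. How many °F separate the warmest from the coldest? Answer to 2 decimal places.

9.99 °F

station 1: 247.5 K = -25.650 °C.
station 3: -9.8 °F = -23.222 °C.
Spread: (-20.100) − (-25.650) = 5.550 °C = 9.99 °F.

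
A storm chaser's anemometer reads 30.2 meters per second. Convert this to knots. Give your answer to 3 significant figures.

1 m/s = 1.94384 kt, so 30.2 × 1.94384 = 58.7 kt.

58.7 kt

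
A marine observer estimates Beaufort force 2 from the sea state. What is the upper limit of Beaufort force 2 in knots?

6 kt

Beaufort 2 (light breeze) spans 4–6 knots.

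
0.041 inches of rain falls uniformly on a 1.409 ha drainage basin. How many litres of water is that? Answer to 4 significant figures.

Depth: 0.041 in × 25.4 = 1.0414 mm.
Area: 1.409 ha = 14090 m².
1 mm over 1 m² is 1 L, so volume = 1.0414 × 14090 = 14673.326 L ≈ 14670 L.

14670 litres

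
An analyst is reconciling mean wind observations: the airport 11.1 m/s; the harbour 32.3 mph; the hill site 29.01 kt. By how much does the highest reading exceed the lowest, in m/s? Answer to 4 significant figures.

3.824 m/s

the harbour: 32.3 mph = 14.43939 m/s.
the hill site: 29.01 kt = 14.92403 m/s.
Spread: 14.92403 − 11.10000 = 3.824 m/s.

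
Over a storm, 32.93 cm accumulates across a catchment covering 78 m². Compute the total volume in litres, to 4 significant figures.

Depth: 32.93 cm × 10 = 329.3 mm.
1 mm over 1 m² is 1 L, so volume = 329.3 × 78 = 25685.4 L ≈ 25690 L.

25690 litres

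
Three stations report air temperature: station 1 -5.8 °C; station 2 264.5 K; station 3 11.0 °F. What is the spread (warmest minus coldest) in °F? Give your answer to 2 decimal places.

station 2: 264.5 K = -8.650 °C.
station 3: 11.0 °F = -11.667 °C.
Spread: (-5.800) − (-11.667) = 5.867 °C = 10.56 °F.

10.56 °F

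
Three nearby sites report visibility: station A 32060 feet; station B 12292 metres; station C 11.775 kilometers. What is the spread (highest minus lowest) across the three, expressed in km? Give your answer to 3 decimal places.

2.520 km

station A: 32060 ft = 9.77189 km.
station B: 12292 m = 12.29200 km.
Spread: 12.29200 − 9.77189 = 2.520 km.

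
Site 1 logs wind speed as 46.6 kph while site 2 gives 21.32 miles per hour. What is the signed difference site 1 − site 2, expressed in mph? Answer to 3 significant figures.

site 1: 46.6 km/h = 28.9559 mph.
Difference: 28.9559 − 21.3200 = 7.64 mph.

7.64 mph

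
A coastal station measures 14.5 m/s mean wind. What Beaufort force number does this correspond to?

14.5 m/s lies in the Beaufort 7 band (near gale, 13.9–17.1 m/s).

Beaufort force 7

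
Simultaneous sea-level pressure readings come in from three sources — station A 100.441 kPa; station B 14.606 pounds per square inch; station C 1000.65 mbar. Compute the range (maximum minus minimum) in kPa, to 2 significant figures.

station B: 14.606 psi = 100.7048 kPa.
station C: 1000.65 mb = 100.0650 kPa.
Spread: 100.7048 − 100.0650 = 0.64 kPa.

0.64 kPa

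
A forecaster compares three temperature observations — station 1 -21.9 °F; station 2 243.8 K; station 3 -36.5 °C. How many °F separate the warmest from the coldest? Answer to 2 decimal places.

station 1: -21.9 °F = -29.944 °C.
station 2: 243.8 K = -29.350 °C.
Spread: (-29.350) − (-36.500) = 7.150 °C = 12.87 °F.

12.87 °F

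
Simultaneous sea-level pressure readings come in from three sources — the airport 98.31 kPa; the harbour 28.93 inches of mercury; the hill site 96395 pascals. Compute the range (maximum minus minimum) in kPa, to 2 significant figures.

the harbour: 28.93 inHg = 97.968 kPa.
the hill site: 96395 Pa = 96.395 kPa.
Spread: 98.310 − 96.395 = 1.9 kPa.

1.9 kPa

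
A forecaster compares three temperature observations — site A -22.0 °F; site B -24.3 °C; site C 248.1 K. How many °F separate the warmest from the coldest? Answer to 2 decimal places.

site A: -22.0 °F = -30.000 °C.
site C: 248.1 K = -25.050 °C.
Spread: (-24.300) − (-30.000) = 5.700 °C = 10.26 °F.

10.26 °F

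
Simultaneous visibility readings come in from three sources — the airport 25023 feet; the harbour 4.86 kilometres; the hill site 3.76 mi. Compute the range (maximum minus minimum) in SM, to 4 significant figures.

1.719 SM

the airport: 25023 ft = 4.73920 SM.
the harbour: 4.86 km = 3.01986 SM.
Spread: 4.73920 − 3.01986 = 1.719 SM.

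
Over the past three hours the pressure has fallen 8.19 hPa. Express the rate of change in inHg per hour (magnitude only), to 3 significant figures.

0.0806 inHg per hour

8.19 hPa / 3 h × 0.02953 inHg/hPa = 0.0806 inHg/h.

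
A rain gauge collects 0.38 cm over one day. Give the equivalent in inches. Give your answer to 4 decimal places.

0.1496 in

1 cm = 0.393701 in, so 0.38 × 0.393701 = 0.1496 in.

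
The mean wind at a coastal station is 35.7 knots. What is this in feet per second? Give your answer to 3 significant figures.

1 kt = 1.68781 ft/s, so 35.7 × 1.68781 = 60.3 ft/s.

60.3 ft/s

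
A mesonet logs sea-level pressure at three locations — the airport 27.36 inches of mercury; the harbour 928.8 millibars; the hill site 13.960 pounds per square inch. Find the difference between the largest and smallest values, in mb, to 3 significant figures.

the airport: 27.36 inHg = 926.516 mb.
the hill site: 13.960 psi = 962.508 mb.
Spread: 962.508 − 926.516 = 36.0 mb.

36.0 mb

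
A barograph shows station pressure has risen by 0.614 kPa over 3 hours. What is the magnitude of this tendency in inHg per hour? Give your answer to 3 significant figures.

0.614 kPa / 3 h × 0.2953 inHg/kPa = 0.0604 inHg/h.

0.0604 inHg per hour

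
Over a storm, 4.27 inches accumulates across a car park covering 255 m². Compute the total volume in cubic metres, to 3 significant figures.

27.7 cubic metres

Depth: 4.27 in × 25.4 = 108.458 mm.
1 mm over 1 m² is 1 L, so volume = 108.458 × 255 = 27656.79 L = 27.7 m³.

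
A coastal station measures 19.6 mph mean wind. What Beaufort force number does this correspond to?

Beaufort force 5

19.6 mph = 8.8 m/s, which is Beaufort 5 (fresh breeze, 8.0–10.7 m/s).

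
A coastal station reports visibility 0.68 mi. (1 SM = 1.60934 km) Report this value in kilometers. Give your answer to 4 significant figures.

1 SM = 1.60934 km, so 0.68 × 1.60934 = 1.094 km.

1.094 km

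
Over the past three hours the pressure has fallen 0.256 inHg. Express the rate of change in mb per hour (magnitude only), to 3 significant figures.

0.256 inHg / 3 h × 33.8639 mb/inHg = 2.89 mb/h.

2.89 mb per hour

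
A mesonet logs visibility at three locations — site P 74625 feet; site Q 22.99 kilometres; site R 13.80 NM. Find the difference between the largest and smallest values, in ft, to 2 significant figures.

site Q: 22.99 km = 75426.51 ft.
site R: 13.80 nmi = 83850.39 ft.
Spread: 83850.39 − 74625.00 = 9200 ft.

9200 ft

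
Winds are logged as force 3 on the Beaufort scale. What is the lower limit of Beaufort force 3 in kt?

7 kt

Beaufort 3 (gentle breeze) spans 7–10 knots.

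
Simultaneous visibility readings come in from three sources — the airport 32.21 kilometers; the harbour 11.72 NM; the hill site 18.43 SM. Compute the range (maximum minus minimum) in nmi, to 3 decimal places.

5.672 nmi

the airport: 32.21 km = 17.39201 nmi.
the hill site: 18.43 SM = 16.01523 nmi.
Spread: 17.39201 − 11.72000 = 5.672 nmi.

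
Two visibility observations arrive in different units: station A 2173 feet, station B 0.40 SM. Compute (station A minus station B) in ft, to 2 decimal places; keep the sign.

station B: 0.40 SM = 2112.0000 ft.
Difference: 2173.0000 − 2112.0000 = 61.00 ft.

61.00 ft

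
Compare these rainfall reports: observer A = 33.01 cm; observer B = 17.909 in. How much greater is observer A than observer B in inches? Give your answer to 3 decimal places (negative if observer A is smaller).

-4.913 in

observer A: 33.01 cm = 12.99606 in.
Difference: 12.99606 − 17.90900 = -4.913 in.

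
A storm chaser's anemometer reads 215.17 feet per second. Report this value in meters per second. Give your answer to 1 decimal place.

1 ft/s = 0.3048 m/s, so 215.17 × 0.3048 = 65.6 m/s.

65.6 m/s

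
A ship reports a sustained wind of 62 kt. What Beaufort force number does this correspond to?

62 kt lies in the Beaufort 11 band (violent storm, 56–63 kt).

Beaufort force 11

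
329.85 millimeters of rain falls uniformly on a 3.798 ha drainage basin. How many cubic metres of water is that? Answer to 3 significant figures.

Area: 3.798 ha = 37980 m².
1 mm over 1 m² is 1 L, so volume = 329.85 × 37980 = 12527703 L = 12500 m³.

12500 cubic metres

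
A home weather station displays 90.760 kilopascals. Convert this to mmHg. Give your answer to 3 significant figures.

1 kPa = 7.50062 mmHg, so 90.760 × 7.50062 = 681 mmHg.

681 mmHg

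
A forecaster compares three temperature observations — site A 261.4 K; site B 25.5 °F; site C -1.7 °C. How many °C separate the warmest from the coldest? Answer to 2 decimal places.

site A: 261.4 K = -11.750 °C.
site B: 25.5 °F = -3.611 °C.
Spread: (-1.700) − (-11.750) = 10.050 °C.

10.05 °C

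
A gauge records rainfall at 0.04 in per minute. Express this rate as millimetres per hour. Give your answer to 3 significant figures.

61.0 mm/hour

0.04 in/minute × 25.4 mm/in × 60 minute/hour = 61.0 mm/hour.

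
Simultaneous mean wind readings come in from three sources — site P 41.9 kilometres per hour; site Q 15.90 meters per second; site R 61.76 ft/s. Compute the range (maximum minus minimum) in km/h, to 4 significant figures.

site Q: 15.90 m/s = 57.2400 km/h.
site R: 61.76 ft/s = 67.7680 km/h.
Spread: 67.7680 − 41.9000 = 25.87 km/h.

25.87 km/h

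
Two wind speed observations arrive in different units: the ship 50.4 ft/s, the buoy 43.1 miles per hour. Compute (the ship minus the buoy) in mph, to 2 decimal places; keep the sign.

-8.74 mph

the ship: 50.4 ft/s = 34.3636 mph.
Difference: 34.3636 − 43.1000 = -8.74 mph.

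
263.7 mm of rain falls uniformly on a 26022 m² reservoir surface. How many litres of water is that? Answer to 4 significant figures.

6862000 litres

1 mm over 1 m² is 1 L, so volume = 263.7 × 26022 = 6862001.4 L ≈ 6862000 L.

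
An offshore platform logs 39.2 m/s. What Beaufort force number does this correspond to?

39.2 m/s lies in the Beaufort 12 band (hurricane force, ≥32.7 m/s).

Beaufort force 12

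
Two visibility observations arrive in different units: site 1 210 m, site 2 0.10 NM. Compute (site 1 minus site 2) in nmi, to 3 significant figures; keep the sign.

0.0134 nmi

site 1: 210 m = 0.113391 nmi.
Difference: 0.113391 − 0.100000 = 0.0134 nmi.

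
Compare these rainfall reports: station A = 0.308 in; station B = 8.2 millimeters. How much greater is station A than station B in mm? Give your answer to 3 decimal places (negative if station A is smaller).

-0.377 mm

station A: 0.308 in = 7.82320 mm.
Difference: 7.82320 − 8.20000 = -0.377 mm.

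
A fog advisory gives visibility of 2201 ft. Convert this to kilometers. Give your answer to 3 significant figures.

1 ft = 0.0003048 km, so 2201 × 0.0003048 = 0.671 km.

0.671 km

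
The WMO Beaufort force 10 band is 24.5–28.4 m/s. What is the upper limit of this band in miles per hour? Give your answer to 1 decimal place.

24.5–28.4 m/s × 2.237 = 54.8–63.5 mph.

63.5 mph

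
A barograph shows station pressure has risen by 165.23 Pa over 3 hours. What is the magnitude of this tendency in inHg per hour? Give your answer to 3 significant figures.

165.23 Pa / 3 h × 0.0002953 inHg/Pa = 0.0163 inHg/h.

0.0163 inHg per hour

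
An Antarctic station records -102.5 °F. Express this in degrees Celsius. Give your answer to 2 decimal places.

-74.72 °C

°C = (°F − 32) × 5/9 = (-102.5 − 32) / 1.8 = -74.72 °C.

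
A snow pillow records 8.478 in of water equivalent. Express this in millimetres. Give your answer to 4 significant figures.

1 in = 25.4 mm, so 8.478 × 25.4 = 215.3 mm.

215.3 mm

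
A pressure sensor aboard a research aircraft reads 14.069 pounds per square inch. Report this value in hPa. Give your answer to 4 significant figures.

1 psi = 68.9476 hPa, so 14.069 × 68.9476 = 970.0 hPa.

970.0 hPa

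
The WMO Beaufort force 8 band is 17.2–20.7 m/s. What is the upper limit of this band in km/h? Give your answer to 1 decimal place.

74.5 km/h

17.2–20.7 m/s × 3.6 = 61.9–74.5 km/h.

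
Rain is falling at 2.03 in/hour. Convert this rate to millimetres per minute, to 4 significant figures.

0.8594 mm/minute

2.03 in/hour × 25.4 mm/in × 0.0166667 hour/minute = 0.8594 mm/minute.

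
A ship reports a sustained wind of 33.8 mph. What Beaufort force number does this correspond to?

Beaufort force 7

33.8 mph = 15.1 m/s, which is Beaufort 7 (near gale, 13.9–17.1 m/s).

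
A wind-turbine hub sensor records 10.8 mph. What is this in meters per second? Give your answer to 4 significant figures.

4.828 m/s

1 mph = 0.44704 m/s, so 10.8 × 0.44704 = 4.828 m/s.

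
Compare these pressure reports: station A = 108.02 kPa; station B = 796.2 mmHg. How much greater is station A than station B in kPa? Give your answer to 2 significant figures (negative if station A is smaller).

station B: 796.2 mmHg = 106.151 kPa.
Difference: 108.020 − 106.151 = 1.9 kPa.

1.9 kPa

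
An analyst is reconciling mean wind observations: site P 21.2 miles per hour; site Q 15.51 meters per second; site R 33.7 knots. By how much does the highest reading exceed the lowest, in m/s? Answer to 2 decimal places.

site P: 21.2 mph = 9.4772 m/s.
site R: 33.7 kt = 17.3368 m/s.
Spread: 17.3368 − 9.4772 = 7.86 m/s.

7.86 m/s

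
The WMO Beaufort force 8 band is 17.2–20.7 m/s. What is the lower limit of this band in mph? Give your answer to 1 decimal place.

38.5 mph

17.2–20.7 m/s × 2.237 = 38.5–46.3 mph.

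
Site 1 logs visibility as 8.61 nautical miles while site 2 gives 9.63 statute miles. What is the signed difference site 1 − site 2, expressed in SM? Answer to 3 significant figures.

site 1: 8.61 nmi = 9.90821 SM.
Difference: 9.90821 − 9.63000 = 0.278 SM.

0.278 SM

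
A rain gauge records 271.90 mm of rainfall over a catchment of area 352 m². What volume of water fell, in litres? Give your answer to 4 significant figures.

95710 litres

1 mm over 1 m² is 1 L, so volume = 271.9 × 352 = 95708.8 L ≈ 95710 L.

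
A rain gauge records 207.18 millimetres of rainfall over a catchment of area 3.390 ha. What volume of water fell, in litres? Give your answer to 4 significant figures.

7023000 litres

Area: 3.390 ha = 33900 m².
1 mm over 1 m² is 1 L, so volume = 207.18 × 33900 = 7023402 L ≈ 7023000 L.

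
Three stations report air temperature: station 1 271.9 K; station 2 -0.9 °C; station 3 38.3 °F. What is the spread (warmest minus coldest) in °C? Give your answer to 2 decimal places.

4.75 °C

station 1: 271.9 K = -1.250 °C.
station 3: 38.3 °F = 3.500 °C.
Spread: 3.500 − (-1.250) = 4.750 °C.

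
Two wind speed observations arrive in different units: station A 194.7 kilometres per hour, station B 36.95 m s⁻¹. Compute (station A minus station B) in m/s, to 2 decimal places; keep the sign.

17.13 m/s

station A: 194.7 km/h = 54.0833 m/s.
Difference: 54.0833 − 36.9500 = 17.13 m/s.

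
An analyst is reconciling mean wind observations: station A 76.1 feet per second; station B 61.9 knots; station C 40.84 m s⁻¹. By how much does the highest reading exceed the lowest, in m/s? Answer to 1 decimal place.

station A: 76.1 ft/s = 23.195 m/s.
station B: 61.9 kt = 31.844 m/s.
Spread: 40.840 − 23.195 = 17.6 m/s.

17.6 m/s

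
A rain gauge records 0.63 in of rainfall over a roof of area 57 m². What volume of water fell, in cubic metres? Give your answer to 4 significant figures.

Depth: 0.63 in × 25.4 = 16.002 mm.
1 mm over 1 m² is 1 L, so volume = 16.002 × 57 = 912.114 L = 0.9121 m³.

0.9121 cubic metres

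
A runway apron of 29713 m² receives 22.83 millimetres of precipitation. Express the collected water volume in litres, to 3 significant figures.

678000 litres

1 mm over 1 m² is 1 L, so volume = 22.83 × 29713 = 678347.79 L ≈ 678000 L.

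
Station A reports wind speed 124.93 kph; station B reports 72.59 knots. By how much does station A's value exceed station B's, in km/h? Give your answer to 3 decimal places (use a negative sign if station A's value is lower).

-9.507 km/h

station B: 72.59 kt = 134.43668 km/h.
Difference: 124.93000 − 134.43668 = -9.507 km/h.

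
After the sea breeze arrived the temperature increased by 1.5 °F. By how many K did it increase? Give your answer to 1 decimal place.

0.8 K

A change of 1 °C equals a change of 1.8 °F: ΔK = 1.5 × 0.5556 = 0.8 K.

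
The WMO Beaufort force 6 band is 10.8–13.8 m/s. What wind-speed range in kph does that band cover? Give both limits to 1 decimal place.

10.8–13.8 m/s × 3.6 = 38.9–49.7 km/h.

38.9 to 49.7 km/h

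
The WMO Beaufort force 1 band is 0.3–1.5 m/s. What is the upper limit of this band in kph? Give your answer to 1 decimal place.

5.4 km/h

0.3–1.5 m/s × 3.6 = 1.1–5.4 km/h.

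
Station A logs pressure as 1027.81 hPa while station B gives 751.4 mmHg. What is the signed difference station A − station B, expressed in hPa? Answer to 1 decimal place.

station B: 751.4 mmHg = 1001.784 hPa.
Difference: 1027.810 − 1001.784 = 26.0 hPa.

26.0 hPa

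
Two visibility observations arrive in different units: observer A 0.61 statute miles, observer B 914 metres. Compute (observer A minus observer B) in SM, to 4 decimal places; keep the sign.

0.0421 SM

observer B: 914 m = 0.567933 SM.
Difference: 0.610000 − 0.567933 = 0.0421 SM.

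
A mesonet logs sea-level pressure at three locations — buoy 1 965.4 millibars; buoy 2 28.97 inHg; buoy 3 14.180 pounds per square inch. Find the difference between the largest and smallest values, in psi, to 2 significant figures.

0.23 psi

buoy 1: 965.4 mb = 14.0019 psi.
buoy 2: 28.97 inHg = 14.2287 psi.
Spread: 14.2287 − 14.0019 = 0.23 psi.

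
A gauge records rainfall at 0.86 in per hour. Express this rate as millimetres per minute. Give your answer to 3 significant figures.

0.364 mm/minute

0.86 in/hour × 25.4 mm/in × 0.0166667 hour/minute = 0.364 mm/minute.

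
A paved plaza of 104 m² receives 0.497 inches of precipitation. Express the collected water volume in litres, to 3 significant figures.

Depth: 0.497 in × 25.4 = 12.6238 mm.
1 mm over 1 m² is 1 L, so volume = 12.6238 × 104 = 1312.8752 L ≈ 1310 L.

1310 litres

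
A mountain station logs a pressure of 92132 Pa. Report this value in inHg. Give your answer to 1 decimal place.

1 Pa = 0.0002953 inHg, so 92132 × 0.0002953 = 27.2 inHg.

27.2 inHg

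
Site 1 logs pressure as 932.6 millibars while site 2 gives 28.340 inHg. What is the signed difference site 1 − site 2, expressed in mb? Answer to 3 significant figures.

-27.1 mb

site 2: 28.340 inHg = 959.703 mb.
Difference: 932.600 − 959.703 = -27.1 mb.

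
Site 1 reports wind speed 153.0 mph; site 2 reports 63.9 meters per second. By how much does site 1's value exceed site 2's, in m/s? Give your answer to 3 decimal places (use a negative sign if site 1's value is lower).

site 1: 153.0 mph = 68.39712 m/s.
Difference: 68.39712 − 63.90000 = 4.497 m/s.

4.497 m/s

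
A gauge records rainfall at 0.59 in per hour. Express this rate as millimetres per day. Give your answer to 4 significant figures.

359.7 mm/day

0.59 in/hour × 25.4 mm/in × 24 hour/day = 359.7 mm/day.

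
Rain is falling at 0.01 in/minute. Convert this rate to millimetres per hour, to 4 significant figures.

15.24 mm/hour

0.01 in/minute × 25.4 mm/in × 60 minute/hour = 15.24 mm/hour.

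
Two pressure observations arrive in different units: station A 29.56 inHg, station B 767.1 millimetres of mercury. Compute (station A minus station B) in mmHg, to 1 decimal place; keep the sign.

station A: 29.56 inHg = 750.824 mmHg.
Difference: 750.824 − 767.100 = -16.3 mmHg.

-16.3 mmHg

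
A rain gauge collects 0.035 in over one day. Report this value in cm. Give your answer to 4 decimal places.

1 in = 2.54 cm, so 0.035 × 2.54 = 0.0889 cm.

0.0889 cm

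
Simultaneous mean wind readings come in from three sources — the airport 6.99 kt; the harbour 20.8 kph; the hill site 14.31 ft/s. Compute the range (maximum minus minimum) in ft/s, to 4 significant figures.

the airport: 6.99 kt = 11.79779 ft/s.
the harbour: 20.8 km/h = 18.95596 ft/s.
Spread: 18.95596 − 11.79779 = 7.158 ft/s.

7.158 ft/s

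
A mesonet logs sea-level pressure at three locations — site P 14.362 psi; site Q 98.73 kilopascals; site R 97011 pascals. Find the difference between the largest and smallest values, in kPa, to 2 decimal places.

site P: 14.362 psi = 99.0225 kPa.
site R: 97011 Pa = 97.0110 kPa.
Spread: 99.0225 − 97.0110 = 2.01 kPa.

2.01 kPa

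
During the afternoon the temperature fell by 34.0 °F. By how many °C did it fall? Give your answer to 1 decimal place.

For a temperature change the 32° offset cancels: Δ°C = 34.0 × 0.5556 = 18.9 °C.

18.9 °C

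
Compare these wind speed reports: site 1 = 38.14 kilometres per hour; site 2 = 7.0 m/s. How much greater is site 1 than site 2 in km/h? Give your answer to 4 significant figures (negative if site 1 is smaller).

site 2: 7.0 m/s = 25.2000 km/h.
Difference: 38.1400 − 25.2000 = 12.94 km/h.

12.94 km/h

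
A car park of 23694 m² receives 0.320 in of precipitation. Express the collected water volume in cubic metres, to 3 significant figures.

Depth: 0.320 in × 25.4 = 8.128 mm.
1 mm over 1 m² is 1 L, so volume = 8.128 × 23694 = 192584.83 L = 193 m³.

193 cubic metres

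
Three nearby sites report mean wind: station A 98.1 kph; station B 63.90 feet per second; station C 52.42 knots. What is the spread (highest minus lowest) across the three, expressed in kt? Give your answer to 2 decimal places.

station A: 98.1 km/h = 52.9698 kt.
station B: 63.90 ft/s = 37.8597 kt.
Spread: 52.9698 − 37.8597 = 15.11 kt.

15.11 kt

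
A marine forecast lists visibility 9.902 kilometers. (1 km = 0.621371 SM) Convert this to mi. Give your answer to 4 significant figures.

1 km = 0.621371 SM, so 9.902 × 0.621371 = 6.153 SM.

6.153 SM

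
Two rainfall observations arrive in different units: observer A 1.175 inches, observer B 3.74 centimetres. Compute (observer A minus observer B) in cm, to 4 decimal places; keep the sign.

-0.7555 cm

observer A: 1.175 in = 2.984500 cm.
Difference: 2.984500 − 3.740000 = -0.7555 cm.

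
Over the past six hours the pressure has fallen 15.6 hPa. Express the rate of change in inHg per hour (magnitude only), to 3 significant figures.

0.0768 inHg per hour

15.6 hPa / 6 h × 0.02953 inHg/hPa = 0.0768 inHg/h.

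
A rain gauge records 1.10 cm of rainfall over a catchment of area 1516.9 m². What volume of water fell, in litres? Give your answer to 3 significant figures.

16700 litres

Depth: 1.10 cm × 10 = 11 mm.
1 mm over 1 m² is 1 L, so volume = 11 × 1516.9 = 16685.9 L ≈ 16700 L.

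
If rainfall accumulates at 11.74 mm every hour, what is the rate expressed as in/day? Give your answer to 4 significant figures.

11.09 in/day

11.74 mm/hour × 0.0393701 in/mm × 24 hour/day = 11.09 in/day.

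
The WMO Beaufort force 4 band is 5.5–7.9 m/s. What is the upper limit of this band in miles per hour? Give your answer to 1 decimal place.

5.5–7.9 m/s × 2.237 = 12.3–17.7 mph.

17.7 mph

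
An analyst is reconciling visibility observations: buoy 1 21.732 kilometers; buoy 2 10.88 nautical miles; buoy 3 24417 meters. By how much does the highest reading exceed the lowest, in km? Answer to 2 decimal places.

4.27 km

buoy 2: 10.88 nmi = 20.1498 km.
buoy 3: 24417 m = 24.4170 km.
Spread: 24.4170 − 20.1498 = 4.27 km.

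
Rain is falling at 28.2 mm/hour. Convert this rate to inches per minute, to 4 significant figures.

28.2 mm/hour × 0.0393701 in/mm × 0.0166667 hour/minute = 0.01850 in/minute.

0.01850 in/minute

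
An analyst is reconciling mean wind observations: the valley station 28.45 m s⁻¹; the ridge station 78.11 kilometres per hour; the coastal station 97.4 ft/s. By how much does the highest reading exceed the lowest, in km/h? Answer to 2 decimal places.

28.77 km/h

the valley station: 28.45 m/s = 102.4200 km/h.
the coastal station: 97.4 ft/s = 106.8751 km/h.
Spread: 106.8751 − 78.1100 = 28.77 km/h.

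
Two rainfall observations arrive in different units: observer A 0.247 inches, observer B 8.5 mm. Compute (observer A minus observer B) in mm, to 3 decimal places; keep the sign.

-2.226 mm

observer A: 0.247 in = 6.27380 mm.
Difference: 6.27380 − 8.50000 = -2.226 mm.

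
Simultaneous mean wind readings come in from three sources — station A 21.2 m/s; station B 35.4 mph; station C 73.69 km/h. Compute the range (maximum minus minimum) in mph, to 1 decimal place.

12.0 mph

station A: 21.2 m/s = 47.423 mph.
station C: 73.69 km/h = 45.789 mph.
Spread: 47.423 − 35.400 = 12.0 mph.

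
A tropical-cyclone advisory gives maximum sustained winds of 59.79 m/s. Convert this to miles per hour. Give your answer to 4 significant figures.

1 m/s = 2.23694 mph, so 59.79 × 2.23694 = 133.7 mph.

133.7 mph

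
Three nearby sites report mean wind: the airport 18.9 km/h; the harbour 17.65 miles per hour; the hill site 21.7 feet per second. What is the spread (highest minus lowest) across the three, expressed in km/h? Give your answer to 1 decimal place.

9.5 km/h

the harbour: 17.65 mph = 28.405 km/h.
the hill site: 21.7 ft/s = 23.811 km/h.
Spread: 28.405 − 18.900 = 9.5 km/h.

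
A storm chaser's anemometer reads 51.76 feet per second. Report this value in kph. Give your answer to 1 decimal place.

56.8 km/h

1 ft/s = 1.09728 km/h, so 51.76 × 1.09728 = 56.8 km/h.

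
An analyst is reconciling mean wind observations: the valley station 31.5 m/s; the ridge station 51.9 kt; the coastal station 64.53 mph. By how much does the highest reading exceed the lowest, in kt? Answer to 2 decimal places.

9.33 kt

the valley station: 31.5 m/s = 61.2311 kt.
the coastal station: 64.53 mph = 56.0750 kt.
Spread: 61.2311 − 51.9000 = 9.33 kt.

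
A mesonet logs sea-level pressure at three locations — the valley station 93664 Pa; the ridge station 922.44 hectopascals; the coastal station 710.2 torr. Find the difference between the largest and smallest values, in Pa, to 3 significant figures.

2440 Pa

the ridge station: 922.44 hPa = 92244.00 Pa.
the coastal station: 710.2 mmHg = 94685.56 Pa.
Spread: 94685.56 − 92244.00 = 2440 Pa.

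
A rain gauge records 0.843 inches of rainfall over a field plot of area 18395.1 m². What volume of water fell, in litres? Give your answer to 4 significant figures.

Depth: 0.843 in × 25.4 = 21.4122 mm.
1 mm over 1 m² is 1 L, so volume = 21.4122 × 18395.1 = 393879.56 L ≈ 393900 L.

393900 litres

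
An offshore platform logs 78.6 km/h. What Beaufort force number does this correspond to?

Beaufort force 9

78.6 km/h = 21.8 m/s, which is Beaufort 9 (strong gale, 20.8–24.4 m/s).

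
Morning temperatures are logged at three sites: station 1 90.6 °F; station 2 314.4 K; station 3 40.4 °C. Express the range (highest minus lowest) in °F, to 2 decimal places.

station 1: 90.6 °F = 32.556 °C.
station 2: 314.4 K = 41.250 °C.
Spread: 41.250 − 32.556 = 8.694 °C = 15.65 °F.

15.65 °F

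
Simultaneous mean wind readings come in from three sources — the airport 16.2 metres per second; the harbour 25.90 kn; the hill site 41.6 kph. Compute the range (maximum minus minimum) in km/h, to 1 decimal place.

16.7 km/h

the airport: 16.2 m/s = 58.320 km/h.
the harbour: 25.90 kt = 47.967 km/h.
Spread: 58.320 − 41.600 = 16.7 km/h.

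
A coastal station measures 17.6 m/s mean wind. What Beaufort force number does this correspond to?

17.6 m/s lies in the Beaufort 8 band (gale, 17.2–20.7 m/s).

Beaufort force 8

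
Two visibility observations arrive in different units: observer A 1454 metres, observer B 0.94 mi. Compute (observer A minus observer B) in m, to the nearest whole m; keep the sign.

observer B: 0.94 SM = 1512.78 m.
Difference: 1454.00 − 1512.78 = -59 m.

-59 m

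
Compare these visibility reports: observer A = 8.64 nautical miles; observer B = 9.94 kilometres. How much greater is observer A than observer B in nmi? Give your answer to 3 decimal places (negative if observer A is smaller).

observer B: 9.94 km = 5.36717 nmi.
Difference: 8.64000 − 5.36717 = 3.273 nmi.

3.273 nmi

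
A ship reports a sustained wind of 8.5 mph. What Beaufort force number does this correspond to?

Beaufort force 3

8.5 mph = 3.8 m/s, which is Beaufort 3 (gentle breeze, 3.4–5.4 m/s).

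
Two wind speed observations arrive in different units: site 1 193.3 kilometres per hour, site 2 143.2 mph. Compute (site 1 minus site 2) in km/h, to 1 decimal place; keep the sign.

-37.2 km/h

site 2: 143.2 mph = 230.458 km/h.
Difference: 193.300 − 230.458 = -37.2 km/h.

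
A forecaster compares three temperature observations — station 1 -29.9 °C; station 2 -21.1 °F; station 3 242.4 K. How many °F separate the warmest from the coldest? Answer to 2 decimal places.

station 2: -21.1 °F = -29.500 °C.
station 3: 242.4 K = -30.750 °C.
Spread: (-29.500) − (-30.750) = 1.250 °C = 2.25 °F.

2.25 °F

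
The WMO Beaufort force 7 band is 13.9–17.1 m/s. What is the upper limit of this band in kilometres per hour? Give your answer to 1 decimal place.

13.9–17.1 m/s × 3.6 = 50.0–61.6 km/h.

61.6 km/h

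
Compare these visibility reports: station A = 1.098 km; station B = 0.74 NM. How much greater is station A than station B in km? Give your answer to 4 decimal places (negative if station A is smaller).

-0.2725 km

station B: 0.74 nmi = 1.370480 km.
Difference: 1.098000 − 1.370480 = -0.2725 km.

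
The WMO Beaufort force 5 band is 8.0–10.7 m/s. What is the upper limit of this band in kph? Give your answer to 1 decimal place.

8.0–10.7 m/s × 3.6 = 28.8–38.5 km/h.

38.5 km/h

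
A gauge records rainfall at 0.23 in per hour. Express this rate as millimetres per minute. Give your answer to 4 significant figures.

0.09737 mm/minute

0.23 in/hour × 25.4 mm/in × 0.0166667 hour/minute = 0.09737 mm/minute.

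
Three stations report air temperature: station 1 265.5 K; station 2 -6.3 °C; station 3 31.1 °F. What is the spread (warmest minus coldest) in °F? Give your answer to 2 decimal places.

station 1: 265.5 K = -7.650 °C.
station 3: 31.1 °F = -0.500 °C.
Spread: (-0.500) − (-7.650) = 7.150 °C = 12.87 °F.

12.87 °F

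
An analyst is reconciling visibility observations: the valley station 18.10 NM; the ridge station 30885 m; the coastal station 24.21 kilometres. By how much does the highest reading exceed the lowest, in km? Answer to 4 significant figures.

9.311 km

the valley station: 18.10 nmi = 33.52120 km.
the ridge station: 30885 m = 30.88500 km.
Spread: 33.52120 − 24.21000 = 9.311 km.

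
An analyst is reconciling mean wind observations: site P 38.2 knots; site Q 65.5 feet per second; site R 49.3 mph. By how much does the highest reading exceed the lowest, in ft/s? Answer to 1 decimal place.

site P: 38.2 kt = 64.474 ft/s.
site R: 49.3 mph = 72.307 ft/s.
Spread: 72.307 − 64.474 = 7.8 ft/s.

7.8 ft/s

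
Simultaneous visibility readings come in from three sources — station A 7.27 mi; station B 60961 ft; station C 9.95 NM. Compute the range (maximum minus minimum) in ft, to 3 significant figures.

22600 ft

station A: 7.27 SM = 38385.60 ft.
station C: 9.95 nmi = 60457.35 ft.
Spread: 60961.00 − 38385.60 = 22600 ft.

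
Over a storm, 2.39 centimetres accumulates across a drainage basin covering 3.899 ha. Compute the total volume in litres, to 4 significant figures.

Depth: 2.39 cm × 10 = 23.9 mm.
Area: 3.899 ha = 38990 m².
1 mm over 1 m² is 1 L, so volume = 23.9 × 38990 = 931861 L ≈ 931900 L.

931900 litres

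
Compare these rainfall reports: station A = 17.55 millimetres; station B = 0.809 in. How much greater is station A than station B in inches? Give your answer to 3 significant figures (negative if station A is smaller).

-0.118 in

station A: 17.55 mm = 0.69094 in.
Difference: 0.69094 − 0.80900 = -0.118 in.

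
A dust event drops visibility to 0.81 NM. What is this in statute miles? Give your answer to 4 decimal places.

1 nmi = 1.15078 SM, so 0.81 × 1.15078 = 0.9321 SM.

0.9321 SM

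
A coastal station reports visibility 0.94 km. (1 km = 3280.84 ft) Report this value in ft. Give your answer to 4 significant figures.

1 km = 3280.84 ft, so 0.94 × 3280.84 = 3084 ft.

3084 ft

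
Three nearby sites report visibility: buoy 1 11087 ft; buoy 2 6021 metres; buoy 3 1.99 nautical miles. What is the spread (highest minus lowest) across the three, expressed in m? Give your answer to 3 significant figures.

buoy 1: 11087 ft = 3379.32 m.
buoy 3: 1.99 nmi = 3685.48 m.
Spread: 6021.00 − 3379.32 = 2640 m.

2640 m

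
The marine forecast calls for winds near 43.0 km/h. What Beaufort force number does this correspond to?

Beaufort force 6

43.0 km/h = 11.9 m/s, which is Beaufort 6 (strong breeze, 10.8–13.8 m/s).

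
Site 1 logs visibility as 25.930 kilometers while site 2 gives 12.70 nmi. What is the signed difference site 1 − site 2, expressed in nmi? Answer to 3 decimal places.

1.301 nmi

site 1: 25.930 km = 14.00108 nmi.
Difference: 14.00108 − 12.70000 = 1.301 nmi.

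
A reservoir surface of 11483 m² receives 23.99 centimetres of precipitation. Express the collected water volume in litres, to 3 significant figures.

Depth: 23.99 cm × 10 = 239.9 mm.
1 mm over 1 m² is 1 L, so volume = 239.9 × 11483 = 2754771.7 L ≈ 2750000 L.

2750000 litres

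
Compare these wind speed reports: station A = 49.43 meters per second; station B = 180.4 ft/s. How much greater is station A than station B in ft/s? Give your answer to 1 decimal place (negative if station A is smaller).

station A: 49.43 m/s = 162.172 ft/s.
Difference: 162.172 − 180.400 = -18.2 ft/s.

-18.2 ft/s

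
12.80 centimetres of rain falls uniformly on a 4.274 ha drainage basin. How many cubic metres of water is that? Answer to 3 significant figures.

Depth: 12.80 cm × 10 = 128 mm.
Area: 4.274 ha = 42740 m².
1 mm over 1 m² is 1 L, so volume = 128 × 42740 = 5470720 L = 5470 m³.

5470 cubic metres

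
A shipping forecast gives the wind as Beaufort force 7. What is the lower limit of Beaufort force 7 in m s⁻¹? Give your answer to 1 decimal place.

13.9 m/s

Beaufort 7 (near gale) spans 13.9–17.1 m/s.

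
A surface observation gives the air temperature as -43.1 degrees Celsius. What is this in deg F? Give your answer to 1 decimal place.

-45.6 °F

°F = °C × 9/5 + 32 = -43.1 × 1.8 + 32 = -45.6 °F.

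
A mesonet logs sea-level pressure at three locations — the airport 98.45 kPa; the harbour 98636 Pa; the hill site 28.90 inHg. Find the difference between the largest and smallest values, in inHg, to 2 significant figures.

the airport: 98.45 kPa = 29.0723 inHg.
the harbour: 98636 Pa = 29.1272 inHg.
Spread: 29.1272 − 28.9000 = 0.23 inHg.

0.23 inHg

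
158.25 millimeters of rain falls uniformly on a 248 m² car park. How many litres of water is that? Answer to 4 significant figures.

1 mm over 1 m² is 1 L, so volume = 158.25 × 248 = 39246 L ≈ 39250 L.

39250 litres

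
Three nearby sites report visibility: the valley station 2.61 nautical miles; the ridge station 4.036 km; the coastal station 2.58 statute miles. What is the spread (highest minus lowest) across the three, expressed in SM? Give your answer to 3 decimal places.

0.496 SM

the valley station: 2.61 nmi = 3.00353 SM.
the ridge station: 4.036 km = 2.50785 SM.
Spread: 3.00353 − 2.50785 = 0.496 SM.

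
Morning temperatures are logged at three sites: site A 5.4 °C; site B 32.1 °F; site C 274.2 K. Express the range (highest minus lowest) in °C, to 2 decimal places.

5.34 °C

site B: 32.1 °F = 0.056 °C.
site C: 274.2 K = 1.050 °C.
Spread: 5.400 − 0.056 = 5.344 °C.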